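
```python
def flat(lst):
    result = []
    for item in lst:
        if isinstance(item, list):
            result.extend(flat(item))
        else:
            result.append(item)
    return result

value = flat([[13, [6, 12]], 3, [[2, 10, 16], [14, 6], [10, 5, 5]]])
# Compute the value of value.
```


flat([[13, [6, 12]], 3, [[2, 10, 16], [14, 6], [10, 5, 5]]])
Processing each element:
  [13, [6, 12]] is a list -> flat recursively -> [13, 6, 12]
  3 is not a list -> append 3
  [[2, 10, 16], [14, 6], [10, 5, 5]] is a list -> flat recursively -> [2, 10, 16, 14, 6, 10, 5, 5]
= [13, 6, 12, 3, 2, 10, 16, 14, 6, 10, 5, 5]


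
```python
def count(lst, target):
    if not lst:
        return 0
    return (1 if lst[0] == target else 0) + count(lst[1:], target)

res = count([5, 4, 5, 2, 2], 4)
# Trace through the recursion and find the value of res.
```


count([5, 4, 5, 2, 2], 4)
lst[0]=5 != 4: 0 + count([4, 5, 2, 2], 4)
lst[0]=4 == 4: 1 + count([5, 2, 2], 4)
lst[0]=5 != 4: 0 + count([2, 2], 4)
lst[0]=2 != 4: 0 + count([2], 4)
lst[0]=2 != 4: 0 + count([], 4)
= 1


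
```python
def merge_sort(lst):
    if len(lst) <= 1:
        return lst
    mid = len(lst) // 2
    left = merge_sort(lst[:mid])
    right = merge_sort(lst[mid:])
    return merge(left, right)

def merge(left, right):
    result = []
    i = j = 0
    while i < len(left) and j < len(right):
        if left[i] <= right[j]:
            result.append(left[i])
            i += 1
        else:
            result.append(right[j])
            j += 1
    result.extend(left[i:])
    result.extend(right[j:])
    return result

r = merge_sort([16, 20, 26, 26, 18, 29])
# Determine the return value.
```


merge_sort([16, 20, 26, 26, 18, 29])
Split into [16, 20, 26] and [26, 18, 29]
Left sorted: [16, 20, 26]
Right sorted: [18, 26, 29]
Merge [16, 20, 26] and [18, 26, 29]
= [16, 18, 20, 26, 26, 29]


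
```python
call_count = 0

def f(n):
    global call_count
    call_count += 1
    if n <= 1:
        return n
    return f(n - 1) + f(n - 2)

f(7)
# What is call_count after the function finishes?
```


f(7) calls f(6) and f(5); each non-base call branches into two more.
Let C(k) = total number of calls made by f(k), including the call to f(k) itself.
Base cases: C(0) = 1, C(1) = 1
Recurrence: C(k) = 1 + C(k-1) + C(k-2)
  C(2) = 1 + C(1) + C(0) = 1 + 1 + 1 = 3
  C(3) = 1 + C(2) + C(1) = 1 + 3 + 1 = 5
  C(4) = 1 + C(3) + C(2) = 1 + 5 + 3 = 9
  C(5) = 1 + C(4) + C(3) = 1 + 9 + 5 = 15
  C(6) = 1 + C(5) + C(4) = 1 + 15 + 9 = 25
  C(7) = 1 + C(6) + C(5) = 1 + 25 + 15 = 41
Total calls = C(7) = 41


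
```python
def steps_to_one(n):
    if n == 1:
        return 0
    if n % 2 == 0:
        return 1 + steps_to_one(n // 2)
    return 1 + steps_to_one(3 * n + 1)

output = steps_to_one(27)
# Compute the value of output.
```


steps_to_one(27)
27 is odd -> 3*27+1 = 82 -> steps_to_one(82)
82 is even -> steps_to_one(41)
41 is odd -> 3*41+1 = 124 -> steps_to_one(124)
124 is even -> steps_to_one(62)
62 is even -> steps_to_one(31)
31 is odd -> 3*31+1 = 94 -> steps_to_one(94)
94 is even -> steps_to_one(47)
47 is odd -> 3*47+1 = 142 -> steps_to_one(142)
142 is even -> steps_to_one(71)
71 is odd -> 3*71+1 = 214 -> steps_to_one(214)
214 is even -> steps_to_one(107)
107 is odd -> 3*107+1 = 322 -> steps_to_one(322)
322 is even -> steps_to_one(161)
161 is odd -> 3*161+1 = 484 -> steps_to_one(484)
484 is even -> steps_to_one(242)
242 is even -> steps_to_one(121)
121 is odd -> 3*121+1 = 364 -> steps_to_one(364)
364 is even -> steps_to_one(182)
182 is even -> steps_to_one(91)
91 is odd -> 3*91+1 = 274 -> steps_to_one(274)
274 is even -> steps_to_one(137)
137 is odd -> 3*137+1 = 412 -> steps_to_one(412)
412 is even -> steps_to_one(206)
206 is even -> steps_to_one(103)
103 is odd -> 3*103+1 = 310 -> steps_to_one(310)
310 is even -> steps_to_one(155)
155 is odd -> 3*155+1 = 466 -> steps_to_one(466)
466 is even -> steps_to_one(233)
233 is odd -> 3*233+1 = 700 -> steps_to_one(700)
700 is even -> steps_to_one(350)
350 is even -> steps_to_one(175)
175 is odd -> 3*175+1 = 526 -> steps_to_one(526)
526 is even -> steps_to_one(263)
263 is odd -> 3*263+1 = 790 -> steps_to_one(790)
790 is even -> steps_to_one(395)
395 is odd -> 3*395+1 = 1186 -> steps_to_one(1186)
1186 is even -> steps_to_one(593)
593 is odd -> 3*593+1 = 1780 -> steps_to_one(1780)
1780 is even -> steps_to_one(890)
890 is even -> steps_to_one(445)
445 is odd -> 3*445+1 = 1336 -> steps_to_one(1336)
1336 is even -> steps_to_one(668)
668 is even -> steps_to_one(334)
334 is even -> steps_to_one(167)
167 is odd -> 3*167+1 = 502 -> steps_to_one(502)
502 is even -> steps_to_one(251)
251 is odd -> 3*251+1 = 754 -> steps_to_one(754)
754 is even -> steps_to_one(377)
377 is odd -> 3*377+1 = 1132 -> steps_to_one(1132)
1132 is even -> steps_to_one(566)
566 is even -> steps_to_one(283)
283 is odd -> 3*283+1 = 850 -> steps_to_one(850)
850 is even -> steps_to_one(425)
425 is odd -> 3*425+1 = 1276 -> steps_to_one(1276)
1276 is even -> steps_to_one(638)
638 is even -> steps_to_one(319)
319 is odd -> 3*319+1 = 958 -> steps_to_one(958)
958 is even -> steps_to_one(479)
479 is odd -> 3*479+1 = 1438 -> steps_to_one(1438)
1438 is even -> steps_to_one(719)
719 is odd -> 3*719+1 = 2158 -> steps_to_one(2158)
2158 is even -> steps_to_one(1079)
1079 is odd -> 3*1079+1 = 3238 -> steps_to_one(3238)
3238 is even -> steps_to_one(1619)
1619 is odd -> 3*1619+1 = 4858 -> steps_to_one(4858)
4858 is even -> steps_to_one(2429)
2429 is odd -> 3*2429+1 = 7288 -> steps_to_one(7288)
7288 is even -> steps_to_one(3644)
3644 is even -> steps_to_one(1822)
1822 is even -> steps_to_one(911)
911 is odd -> 3*911+1 = 2734 -> steps_to_one(2734)
2734 is even -> steps_to_one(1367)
1367 is odd -> 3*1367+1 = 4102 -> steps_to_one(4102)
4102 is even -> steps_to_one(2051)
2051 is odd -> 3*2051+1 = 6154 -> steps_to_one(6154)
6154 is even -> steps_to_one(3077)
3077 is odd -> 3*3077+1 = 9232 -> steps_to_one(9232)
9232 is even -> steps_to_one(4616)
4616 is even -> steps_to_one(2308)
2308 is even -> steps_to_one(1154)
1154 is even -> steps_to_one(577)
577 is odd -> 3*577+1 = 1732 -> steps_to_one(1732)
1732 is even -> steps_to_one(866)
866 is even -> steps_to_one(433)
433 is odd -> 3*433+1 = 1300 -> steps_to_one(1300)
1300 is even -> steps_to_one(650)
650 is even -> steps_to_one(325)
325 is odd -> 3*325+1 = 976 -> steps_to_one(976)
976 is even -> steps_to_one(488)
488 is even -> steps_to_one(244)
244 is even -> steps_to_one(122)
122 is even -> steps_to_one(61)
61 is odd -> 3*61+1 = 184 -> steps_to_one(184)
184 is even -> steps_to_one(92)
92 is even -> steps_to_one(46)
46 is even -> steps_to_one(23)
23 is odd -> 3*23+1 = 70 -> steps_to_one(70)
70 is even -> steps_to_one(35)
35 is odd -> 3*35+1 = 106 -> steps_to_one(106)
106 is even -> steps_to_one(53)
53 is odd -> 3*53+1 = 160 -> steps_to_one(160)
160 is even -> steps_to_one(80)
80 is even -> steps_to_one(40)
40 is even -> steps_to_one(20)
20 is even -> steps_to_one(10)
10 is even -> steps_to_one(5)
5 is odd -> 3*5+1 = 16 -> steps_to_one(16)
16 is even -> steps_to_one(8)
8 is even -> steps_to_one(4)
4 is even -> steps_to_one(2)
2 is even -> steps_to_one(1)
Reached 1 after 111 steps
= 111


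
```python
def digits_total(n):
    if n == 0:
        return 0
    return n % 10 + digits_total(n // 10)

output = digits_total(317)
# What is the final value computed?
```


digits_total(317)
= 7 + digits_total(31)
= 7 + 1 + digits_total(3)
= 7 + 1 + 3 + digits_total(0)
= 7 + 1 + 3 + 0
= 11


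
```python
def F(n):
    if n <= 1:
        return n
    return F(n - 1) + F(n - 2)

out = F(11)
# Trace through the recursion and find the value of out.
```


F(11)
= F(10) + F(9)
= (F(9) + F(8)) + F(9)
Computing bottom-up: F(0)=0, F(1)=1, F(2)=1, F(3)=2, F(4)=3, F(5)=5, F(6)=8, F(7)=13, F(8)=21, F(9)=34, F(10)=55, F(11)=89
= 89


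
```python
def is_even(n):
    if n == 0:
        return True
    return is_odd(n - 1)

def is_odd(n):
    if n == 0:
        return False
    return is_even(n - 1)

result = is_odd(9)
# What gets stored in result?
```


is_odd(9)
= is_even(8)
= is_odd(7)
= is_even(6)
= is_odd(5)
= is_even(4)
= is_odd(3)
= is_even(2)
= is_odd(1)
= is_even(0)
n == 0: return True
= True


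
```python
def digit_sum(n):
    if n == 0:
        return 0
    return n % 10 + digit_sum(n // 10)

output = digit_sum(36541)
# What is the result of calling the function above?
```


digit_sum(36541)
= 1 + digit_sum(3654)
= 1 + 4 + digit_sum(365)
= 1 + 4 + 5 + digit_sum(36)
= 1 + 4 + 5 + 6 + digit_sum(3)
= 1 + 4 + 5 + 6 + 3 + digit_sum(0)
= 1 + 4 + 5 + 6 + 3 + 0
= 19


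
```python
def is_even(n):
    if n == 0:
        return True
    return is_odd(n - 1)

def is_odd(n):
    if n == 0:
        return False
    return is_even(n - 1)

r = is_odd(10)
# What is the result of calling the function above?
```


is_odd(10)
= is_even(9)
= is_odd(8)
= is_even(7)
= is_odd(6)
= is_even(5)
= is_odd(4)
= is_even(3)
= is_odd(2)
= is_even(1)
= is_odd(0)
n == 0: return False
= False


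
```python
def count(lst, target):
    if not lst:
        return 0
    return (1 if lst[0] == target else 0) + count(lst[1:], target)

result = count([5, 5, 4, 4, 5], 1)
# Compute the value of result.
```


count([5, 5, 4, 4, 5], 1)
lst[0]=5 != 1: 0 + count([5, 4, 4, 5], 1)
lst[0]=5 != 1: 0 + count([4, 4, 5], 1)
lst[0]=4 != 1: 0 + count([4, 5], 1)
lst[0]=4 != 1: 0 + count([5], 1)
lst[0]=5 != 1: 0 + count([], 1)
= 0


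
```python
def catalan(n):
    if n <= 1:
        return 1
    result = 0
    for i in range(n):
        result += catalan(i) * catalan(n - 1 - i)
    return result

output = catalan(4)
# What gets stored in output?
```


catalan(4)
= sum of catalan(i) * catalan(4-1-i) for i in 0..3
First compute sub-values bottom-up:
  catalan(0) = 1, catalan(1) = 1
  catalan(2) = 1*1 + 1*1 = 2
  catalan(3) = 1*2 + 1*1 + 2*1 = 5
Now catalan(4):
  catalan(0)*catalan(3) = 1*5 = 5
  catalan(1)*catalan(2) = 1*2 = 2
  catalan(2)*catalan(1) = 2*1 = 2
  catalan(3)*catalan(0) = 5*1 = 5
= 5 + 2 + 2 + 5
= 14


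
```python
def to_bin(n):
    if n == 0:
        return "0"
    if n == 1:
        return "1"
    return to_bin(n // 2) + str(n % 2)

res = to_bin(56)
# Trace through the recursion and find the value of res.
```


to_bin(56)
= to_bin(28) + "0"
= to_bin(14) + "0" + "0"
= to_bin(7) + "0" + "0" + "0"
= to_bin(3) + "1" + "0" + "0" + "0"
= to_bin(1) + "1" + "1" + "0" + "0" + "0"
= "1" + "1" + "1" + "0" + "0" + "0"
= "111000"


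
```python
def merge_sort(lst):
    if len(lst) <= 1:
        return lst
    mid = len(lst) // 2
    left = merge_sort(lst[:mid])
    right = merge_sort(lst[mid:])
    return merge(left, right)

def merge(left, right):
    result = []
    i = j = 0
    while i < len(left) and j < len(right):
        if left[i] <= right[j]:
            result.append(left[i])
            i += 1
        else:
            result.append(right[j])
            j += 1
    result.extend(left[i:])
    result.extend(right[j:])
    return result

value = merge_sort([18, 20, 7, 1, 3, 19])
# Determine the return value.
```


merge_sort([18, 20, 7, 1, 3, 19])
Split into [18, 20, 7] and [1, 3, 19]
Left sorted: [7, 18, 20]
Right sorted: [1, 3, 19]
Merge [7, 18, 20] and [1, 3, 19]
= [1, 3, 7, 18, 19, 20]


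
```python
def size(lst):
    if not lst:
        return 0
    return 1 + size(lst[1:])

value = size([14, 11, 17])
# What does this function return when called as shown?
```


size([14, 11, 17])
= 1 + size([11, 17])
= 1 + 1 + size([17])
= 1 + 1 + 1 + size([])
= 1 + 1 + 1 + 0
= 3


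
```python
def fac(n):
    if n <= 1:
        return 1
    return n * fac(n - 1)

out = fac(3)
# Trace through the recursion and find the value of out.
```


fac(3)
= 3 * fac(2)
= 3 * 2 * fac(1)
= 3 * 2 * 1
= 6


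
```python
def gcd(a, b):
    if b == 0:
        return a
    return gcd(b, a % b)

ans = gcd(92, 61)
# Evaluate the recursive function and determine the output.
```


gcd(92, 61)
= gcd(61, 92 % 61) = gcd(61, 31)
= gcd(31, 61 % 31) = gcd(31, 30)
= gcd(30, 31 % 30) = gcd(30, 1)
= gcd(1, 30 % 1) = gcd(1, 0)
b == 0, return a = 1


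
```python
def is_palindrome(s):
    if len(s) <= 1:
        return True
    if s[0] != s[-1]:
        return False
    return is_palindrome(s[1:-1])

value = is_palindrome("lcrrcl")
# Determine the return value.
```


is_palindrome("lcrrcl")
"lcrrcl": s[0]='l' == s[-1]='l' -> is_palindrome("crrc")
"crrc": s[0]='c' == s[-1]='c' -> is_palindrome("rr")
"rr": s[0]='r' == s[-1]='r' -> is_palindrome("")
"": len <= 1 -> True
= True


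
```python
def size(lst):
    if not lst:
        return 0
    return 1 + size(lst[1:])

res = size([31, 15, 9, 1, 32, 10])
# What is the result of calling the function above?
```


size([31, 15, 9, 1, 32, 10])
= 1 + size([15, 9, 1, 32, 10])
= 1 + 1 + size([9, 1, 32, 10])
= 1 + 1 + 1 + size([1, 32, 10])
= 1 + 1 + 1 + 1 + size([32, 10])
= 1 + 1 + 1 + 1 + 1 + size([10])
= 1 + 1 + 1 + 1 + 1 + 1 + size([])
= 1 + 1 + 1 + 1 + 1 + 1 + 0
= 6


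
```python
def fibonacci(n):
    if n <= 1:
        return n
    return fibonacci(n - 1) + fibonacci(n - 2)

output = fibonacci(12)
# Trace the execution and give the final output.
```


fibonacci(12)
= fibonacci(11) + fibonacci(10)
= (fibonacci(10) + fibonacci(9)) + fibonacci(10)
Computing bottom-up: fibonacci(0)=0, fibonacci(1)=1, fibonacci(2)=1, fibonacci(3)=2, fibonacci(4)=3, fibonacci(5)=5, fibonacci(6)=8, fibonacci(7)=13, fibonacci(8)=21, fibonacci(9)=34, fibonacci(10)=55, fibonacci(11)=89, fibonacci(12)=144
= 144


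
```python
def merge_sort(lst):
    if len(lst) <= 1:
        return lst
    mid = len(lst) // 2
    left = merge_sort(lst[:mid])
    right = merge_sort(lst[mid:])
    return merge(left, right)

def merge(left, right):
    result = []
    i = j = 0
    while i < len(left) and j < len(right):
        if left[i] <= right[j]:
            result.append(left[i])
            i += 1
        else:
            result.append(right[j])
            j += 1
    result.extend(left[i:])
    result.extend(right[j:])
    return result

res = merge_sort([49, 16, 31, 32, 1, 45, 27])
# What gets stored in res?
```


merge_sort([49, 16, 31, 32, 1, 45, 27])
Split into [49, 16, 31] and [32, 1, 45, 27]
Left sorted: [16, 31, 49]
Right sorted: [1, 27, 32, 45]
Merge [16, 31, 49] and [1, 27, 32, 45]
= [1, 16, 27, 31, 32, 45, 49]


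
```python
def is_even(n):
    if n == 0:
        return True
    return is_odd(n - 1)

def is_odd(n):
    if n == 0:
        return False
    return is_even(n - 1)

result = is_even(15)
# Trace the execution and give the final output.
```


is_even(15)
= is_odd(14)
= is_even(13)
= is_odd(12)
= is_even(11)
= is_odd(10)
= is_even(9)
= is_odd(8)
= is_even(7)
= is_odd(6)
= is_even(5)
= is_odd(4)
= is_even(3)
= is_odd(2)
= is_even(1)
= is_odd(0)
n == 0: return False
= False


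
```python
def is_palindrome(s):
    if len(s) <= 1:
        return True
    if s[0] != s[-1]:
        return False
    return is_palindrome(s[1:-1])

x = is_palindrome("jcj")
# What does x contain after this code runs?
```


is_palindrome("jcj")
"jcj": s[0]='j' == s[-1]='j' -> is_palindrome("c")
"c": len <= 1 -> True
= True


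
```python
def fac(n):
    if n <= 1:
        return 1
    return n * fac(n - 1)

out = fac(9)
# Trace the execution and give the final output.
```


fac(9)
= 9 * fac(8)
= 9 * 8 * fac(7)
= 9 * 8 * 7 * fac(6)
= 9 * 8 * 7 * 6 * fac(5)
= 9 * 8 * 7 * 6 * 5 * fac(4)
= 9 * 8 * 7 * 6 * 5 * 4 * fac(3)
= 9 * 8 * 7 * 6 * 5 * 4 * 3 * fac(2)
= 9 * 8 * 7 * 6 * 5 * 4 * 3 * 2 * fac(1)
= 9 * 8 * 7 * 6 * 5 * 4 * 3 * 2 * 1
= 362880


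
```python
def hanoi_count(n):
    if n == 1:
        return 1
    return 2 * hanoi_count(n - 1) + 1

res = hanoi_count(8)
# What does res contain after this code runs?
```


hanoi_count(8)
= 2 * hanoi_count(7) + 1
= 2 * (2 * hanoi_count(6) + 1) + 1
= 2 * (2 * (2 * hanoi_count(5) + 1) + 1) + 1
= 2 * (2 * (2 * (2 * hanoi_count(4) + 1) + 1) + 1) + 1
= 2 * (2 * (2 * (2 * (2 * hanoi_count(3) + 1) + 1) + 1) + 1) + 1
= 2 * (2 * (2 * (2 * (2 * (2 * hanoi_count(2) + 1) + 1) + 1) + 1) + 1) + 1
= 2 * (2 * (2 * (2 * (2 * (2 * (2 * hanoi_count(1) + 1) + 1) + 1) + 1) + 1) + 1) + 1
Now compute bottom-up:
hanoi_count(1) = 1
hanoi_count(2) = 2 * 1 + 1 = 3
hanoi_count(3) = 2 * 3 + 1 = 7
hanoi_count(4) = 2 * 7 + 1 = 15
hanoi_count(5) = 2 * 15 + 1 = 31
hanoi_count(6) = 2 * 31 + 1 = 63
hanoi_count(7) = 2 * 63 + 1 = 127
hanoi_count(8) = 2 * 127 + 1 = 255
= 255


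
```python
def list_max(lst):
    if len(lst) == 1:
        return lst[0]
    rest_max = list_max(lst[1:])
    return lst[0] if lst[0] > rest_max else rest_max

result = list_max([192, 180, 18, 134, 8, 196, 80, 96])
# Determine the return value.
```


list_max([192, 180, 18, 134, 8, 196, 80, 96])
= compare 192 with list_max([180, 18, 134, 8, 196, 80, 96])
= compare 180 with list_max([18, 134, 8, 196, 80, 96])
= compare 18 with list_max([134, 8, 196, 80, 96])
= compare 134 with list_max([8, 196, 80, 96])
= compare 8 with list_max([196, 80, 96])
= compare 196 with list_max([80, 96])
= compare 80 with list_max([96])
Base: list_max([96]) = 96
compare 80 with 96: max = 96
compare 196 with 96: max = 196
compare 8 with 196: max = 196
compare 134 with 196: max = 196
compare 18 with 196: max = 196
compare 180 with 196: max = 196
compare 192 with 196: max = 196
= 196


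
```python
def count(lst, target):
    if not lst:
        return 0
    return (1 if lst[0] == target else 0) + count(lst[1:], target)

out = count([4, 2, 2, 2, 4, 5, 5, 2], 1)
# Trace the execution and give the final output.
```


count([4, 2, 2, 2, 4, 5, 5, 2], 1)
lst[0]=4 != 1: 0 + count([2, 2, 2, 4, 5, 5, 2], 1)
lst[0]=2 != 1: 0 + count([2, 2, 4, 5, 5, 2], 1)
lst[0]=2 != 1: 0 + count([2, 4, 5, 5, 2], 1)
lst[0]=2 != 1: 0 + count([4, 5, 5, 2], 1)
lst[0]=4 != 1: 0 + count([5, 5, 2], 1)
lst[0]=5 != 1: 0 + count([5, 2], 1)
lst[0]=5 != 1: 0 + count([2], 1)
lst[0]=2 != 1: 0 + count([], 1)
= 0


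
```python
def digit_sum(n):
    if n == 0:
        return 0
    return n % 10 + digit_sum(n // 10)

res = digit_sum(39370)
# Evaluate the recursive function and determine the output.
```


digit_sum(39370)
= 0 + digit_sum(3937)
= 0 + 7 + digit_sum(393)
= 0 + 7 + 3 + digit_sum(39)
= 0 + 7 + 3 + 9 + digit_sum(3)
= 0 + 7 + 3 + 9 + 3 + digit_sum(0)
= 0 + 7 + 3 + 9 + 3 + 0
= 22


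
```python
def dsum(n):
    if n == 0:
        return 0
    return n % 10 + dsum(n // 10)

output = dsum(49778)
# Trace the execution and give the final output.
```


dsum(49778)
= 8 + dsum(4977)
= 8 + 7 + dsum(497)
= 8 + 7 + 7 + dsum(49)
= 8 + 7 + 7 + 9 + dsum(4)
= 8 + 7 + 7 + 9 + 4 + dsum(0)
= 8 + 7 + 7 + 9 + 4 + 0
= 35


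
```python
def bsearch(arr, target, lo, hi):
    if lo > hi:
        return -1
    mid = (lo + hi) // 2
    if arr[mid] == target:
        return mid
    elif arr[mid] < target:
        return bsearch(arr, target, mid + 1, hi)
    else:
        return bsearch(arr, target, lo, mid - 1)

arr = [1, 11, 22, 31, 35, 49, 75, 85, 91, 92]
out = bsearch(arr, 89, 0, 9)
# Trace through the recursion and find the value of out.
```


bsearch(arr, 89, 0, 9)
lo=0, hi=9, mid=4, arr[mid]=35
35 < 89, search right half
lo=5, hi=9, mid=7, arr[mid]=85
85 < 89, search right half
lo=8, hi=9, mid=8, arr[mid]=91
91 > 89, search left half
lo > hi, target not found, return -1
= -1


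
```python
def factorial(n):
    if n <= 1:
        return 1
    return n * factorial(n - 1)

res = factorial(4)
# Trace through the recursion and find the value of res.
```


factorial(4)
= 4 * factorial(3)
= 4 * 3 * factorial(2)
= 4 * 3 * 2 * factorial(1)
= 4 * 3 * 2 * 1
= 24


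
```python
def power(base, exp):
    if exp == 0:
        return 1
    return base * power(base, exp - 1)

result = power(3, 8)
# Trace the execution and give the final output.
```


power(3, 8)
= 3 * power(3, 7)
= 3 * 3 * power(3, 6)
= 3 * 3 * 3 * power(3, 5)
= 3 * 3 * 3 * 3 * power(3, 4)
= 3 * 3 * 3 * 3 * 3 * power(3, 3)
= 3 * 3 * 3 * 3 * 3 * 3 * power(3, 2)
= 3 * 3 * 3 * 3 * 3 * 3 * 3 * power(3, 1)
= 3 * 3 * 3 * 3 * 3 * 3 * 3 * 3 * power(3, 0)
= 3 * 3 * 3 * 3 * 3 * 3 * 3 * 3 * 1
= 6561


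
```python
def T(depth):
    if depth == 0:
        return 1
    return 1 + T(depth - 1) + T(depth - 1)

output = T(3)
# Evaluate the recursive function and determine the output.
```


T(3)
= 1 + T(2) + T(2)
= 1 + 2 * T(2)
T(k) = 2^(k+1) - 1
T(0) = 1
T(1) = 3
T(2) = 7
T(3) = 15
T(3) = 2^4 - 1 = 15


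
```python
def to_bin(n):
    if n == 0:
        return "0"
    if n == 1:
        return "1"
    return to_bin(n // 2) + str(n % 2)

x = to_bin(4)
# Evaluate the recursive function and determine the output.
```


to_bin(4)
= to_bin(2) + "0"
= to_bin(1) + "0" + "0"
= "1" + "0" + "0"
= "100"


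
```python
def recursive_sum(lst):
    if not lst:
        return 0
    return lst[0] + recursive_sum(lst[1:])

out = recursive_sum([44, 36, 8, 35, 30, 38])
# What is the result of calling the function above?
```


recursive_sum([44, 36, 8, 35, 30, 38])
= 44 + recursive_sum([36, 8, 35, 30, 38])
= 44 + 36 + recursive_sum([8, 35, 30, 38])
= 44 + 36 + 8 + recursive_sum([35, 30, 38])
= 44 + 36 + 8 + 35 + recursive_sum([30, 38])
= 44 + 36 + 8 + 35 + 30 + recursive_sum([38])
= 44 + 36 + 8 + 35 + 30 + 38 + recursive_sum([])
= 44 + 36 + 8 + 35 + 30 + 38 + 0
= 191


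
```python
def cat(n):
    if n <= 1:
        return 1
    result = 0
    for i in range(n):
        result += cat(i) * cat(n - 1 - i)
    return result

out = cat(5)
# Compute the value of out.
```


cat(5)
= sum of cat(i) * cat(5-1-i) for i in 0..4
First compute sub-values bottom-up:
  cat(0) = 1, cat(1) = 1
  cat(2) = 1*1 + 1*1 = 2
  cat(3) = 1*2 + 1*1 + 2*1 = 5
  cat(4) = 1*5 + 1*2 + 2*1 + 5*1 = 14
Now cat(5):
  cat(0)*cat(4) = 1*14 = 14
  cat(1)*cat(3) = 1*5 = 5
  cat(2)*cat(2) = 2*2 = 4
  cat(3)*cat(1) = 5*1 = 5
  cat(4)*cat(0) = 14*1 = 14
= 14 + 5 + 4 + 5 + 14
= 42


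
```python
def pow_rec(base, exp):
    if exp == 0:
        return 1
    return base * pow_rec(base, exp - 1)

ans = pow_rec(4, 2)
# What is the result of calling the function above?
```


pow_rec(4, 2)
= 4 * pow_rec(4, 1)
= 4 * 4 * pow_rec(4, 0)
= 4 * 4 * 1
= 16


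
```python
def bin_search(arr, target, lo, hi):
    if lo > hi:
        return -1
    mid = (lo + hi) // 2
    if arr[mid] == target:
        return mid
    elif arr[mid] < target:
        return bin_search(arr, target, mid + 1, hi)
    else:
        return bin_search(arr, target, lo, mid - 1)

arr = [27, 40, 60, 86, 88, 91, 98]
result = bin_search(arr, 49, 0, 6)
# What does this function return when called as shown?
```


bin_search(arr, 49, 0, 6)
lo=0, hi=6, mid=3, arr[mid]=86
86 > 49, search left half
lo=0, hi=2, mid=1, arr[mid]=40
40 < 49, search right half
lo=2, hi=2, mid=2, arr[mid]=60
60 > 49, search left half
lo > hi, target not found, return -1
= -1


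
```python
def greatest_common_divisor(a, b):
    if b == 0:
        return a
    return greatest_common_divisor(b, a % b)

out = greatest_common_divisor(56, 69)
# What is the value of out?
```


greatest_common_divisor(56, 69)
= greatest_common_divisor(69, 56 % 69) = greatest_common_divisor(69, 56)
= greatest_common_divisor(56, 69 % 56) = greatest_common_divisor(56, 13)
= greatest_common_divisor(13, 56 % 13) = greatest_common_divisor(13, 4)
= greatest_common_divisor(4, 13 % 4) = greatest_common_divisor(4, 1)
= greatest_common_divisor(1, 4 % 1) = greatest_common_divisor(1, 0)
b == 0, return a = 1


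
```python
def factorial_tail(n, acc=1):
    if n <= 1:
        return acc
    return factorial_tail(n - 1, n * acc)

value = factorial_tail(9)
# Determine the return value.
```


factorial_tail(9, 1)
= factorial_tail(8, 9 * 1) = factorial_tail(8, 9)
= factorial_tail(7, 8 * 9) = factorial_tail(7, 72)
= factorial_tail(6, 7 * 72) = factorial_tail(6, 504)
= factorial_tail(5, 6 * 504) = factorial_tail(5, 3024)
= factorial_tail(4, 5 * 3024) = factorial_tail(4, 15120)
= factorial_tail(3, 4 * 15120) = factorial_tail(3, 60480)
= factorial_tail(2, 3 * 60480) = factorial_tail(2, 181440)
= factorial_tail(1, 2 * 181440) = factorial_tail(1, 362880)
n <= 1, return acc = 362880


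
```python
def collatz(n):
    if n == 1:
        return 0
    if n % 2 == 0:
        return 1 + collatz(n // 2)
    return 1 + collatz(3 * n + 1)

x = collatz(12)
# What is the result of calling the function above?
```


collatz(12)
12 is even -> collatz(6)
6 is even -> collatz(3)
3 is odd -> 3*3+1 = 10 -> collatz(10)
10 is even -> collatz(5)
5 is odd -> 3*5+1 = 16 -> collatz(16)
16 is even -> collatz(8)
8 is even -> collatz(4)
4 is even -> collatz(2)
2 is even -> collatz(1)
Reached 1 after 9 steps
= 9


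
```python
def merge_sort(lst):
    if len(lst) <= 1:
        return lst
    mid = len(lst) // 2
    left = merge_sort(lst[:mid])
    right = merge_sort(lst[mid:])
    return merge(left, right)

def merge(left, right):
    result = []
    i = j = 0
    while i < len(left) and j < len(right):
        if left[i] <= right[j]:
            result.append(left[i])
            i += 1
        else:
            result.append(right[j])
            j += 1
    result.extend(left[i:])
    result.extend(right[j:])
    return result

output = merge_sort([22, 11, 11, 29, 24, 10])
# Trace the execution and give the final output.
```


merge_sort([22, 11, 11, 29, 24, 10])
Split into [22, 11, 11] and [29, 24, 10]
Left sorted: [11, 11, 22]
Right sorted: [10, 24, 29]
Merge [11, 11, 22] and [10, 24, 29]
= [10, 11, 11, 22, 24, 29]


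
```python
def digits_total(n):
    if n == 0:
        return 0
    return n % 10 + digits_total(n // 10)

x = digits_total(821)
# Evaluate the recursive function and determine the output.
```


digits_total(821)
= 1 + digits_total(82)
= 1 + 2 + digits_total(8)
= 1 + 2 + 8 + digits_total(0)
= 1 + 2 + 8 + 0
= 11


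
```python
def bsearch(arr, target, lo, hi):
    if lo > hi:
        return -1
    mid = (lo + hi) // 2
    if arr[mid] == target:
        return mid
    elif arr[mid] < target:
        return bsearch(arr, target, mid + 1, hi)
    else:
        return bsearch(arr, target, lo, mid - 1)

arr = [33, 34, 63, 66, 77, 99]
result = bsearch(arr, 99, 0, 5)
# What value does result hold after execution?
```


bsearch(arr, 99, 0, 5)
lo=0, hi=5, mid=2, arr[mid]=63
63 < 99, search right half
lo=3, hi=5, mid=4, arr[mid]=77
77 < 99, search right half
lo=5, hi=5, mid=5, arr[mid]=99
arr[5] == 99, found at index 5
= 5


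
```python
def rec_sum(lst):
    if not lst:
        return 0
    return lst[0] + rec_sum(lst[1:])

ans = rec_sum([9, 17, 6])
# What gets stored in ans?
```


rec_sum([9, 17, 6])
= 9 + rec_sum([17, 6])
= 9 + 17 + rec_sum([6])
= 9 + 17 + 6 + rec_sum([])
= 9 + 17 + 6 + 0
= 32


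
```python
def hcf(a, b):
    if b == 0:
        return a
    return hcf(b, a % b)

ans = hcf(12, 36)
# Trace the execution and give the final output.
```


hcf(12, 36)
= hcf(36, 12 % 36) = hcf(36, 12)
= hcf(12, 36 % 12) = hcf(12, 0)
b == 0, return a = 12


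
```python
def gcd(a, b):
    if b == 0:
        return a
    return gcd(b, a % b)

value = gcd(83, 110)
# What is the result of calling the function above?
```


gcd(83, 110)
= gcd(110, 83 % 110) = gcd(110, 83)
= gcd(83, 110 % 83) = gcd(83, 27)
= gcd(27, 83 % 27) = gcd(27, 2)
= gcd(2, 27 % 2) = gcd(2, 1)
= gcd(1, 2 % 1) = gcd(1, 0)
b == 0, return a = 1


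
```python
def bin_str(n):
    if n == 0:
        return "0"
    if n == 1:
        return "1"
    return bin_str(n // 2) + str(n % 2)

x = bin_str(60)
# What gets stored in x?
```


bin_str(60)
= bin_str(30) + "0"
= bin_str(15) + "0" + "0"
= bin_str(7) + "1" + "0" + "0"
= bin_str(3) + "1" + "1" + "0" + "0"
= bin_str(1) + "1" + "1" + "1" + "0" + "0"
= "1" + "1" + "1" + "1" + "0" + "0"
= "111100"


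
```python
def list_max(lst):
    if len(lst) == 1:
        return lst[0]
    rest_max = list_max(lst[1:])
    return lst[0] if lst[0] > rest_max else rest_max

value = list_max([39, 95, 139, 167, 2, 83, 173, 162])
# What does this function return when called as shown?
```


list_max([39, 95, 139, 167, 2, 83, 173, 162])
= compare 39 with list_max([95, 139, 167, 2, 83, 173, 162])
= compare 95 with list_max([139, 167, 2, 83, 173, 162])
= compare 139 with list_max([167, 2, 83, 173, 162])
= compare 167 with list_max([2, 83, 173, 162])
= compare 2 with list_max([83, 173, 162])
= compare 83 with list_max([173, 162])
= compare 173 with list_max([162])
Base: list_max([162]) = 162
compare 173 with 162: max = 173
compare 83 with 173: max = 173
compare 2 with 173: max = 173
compare 167 with 173: max = 173
compare 139 with 173: max = 173
compare 95 with 173: max = 173
compare 39 with 173: max = 173
= 173


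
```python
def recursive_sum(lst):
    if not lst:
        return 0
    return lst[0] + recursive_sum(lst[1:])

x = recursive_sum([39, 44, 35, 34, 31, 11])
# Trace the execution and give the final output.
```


recursive_sum([39, 44, 35, 34, 31, 11])
= 39 + recursive_sum([44, 35, 34, 31, 11])
= 39 + 44 + recursive_sum([35, 34, 31, 11])
= 39 + 44 + 35 + recursive_sum([34, 31, 11])
= 39 + 44 + 35 + 34 + recursive_sum([31, 11])
= 39 + 44 + 35 + 34 + 31 + recursive_sum([11])
= 39 + 44 + 35 + 34 + 31 + 11 + recursive_sum([])
= 39 + 44 + 35 + 34 + 31 + 11 + 0
= 194


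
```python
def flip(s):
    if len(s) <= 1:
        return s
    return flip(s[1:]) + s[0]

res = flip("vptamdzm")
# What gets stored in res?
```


flip("vptamdzm")
= flip("ptamdzm") + "v"
= flip("tamdzm") + "p" + "v"
= flip("amdzm") + "t" + "p" + "v"
= flip("mdzm") + "a" + "t" + "p" + "v"
= flip("dzm") + "m" + "a" + "t" + "p" + "v"
= flip("zm") + "d" + "m" + "a" + "t" + "p" + "v"
= flip("m") + "z" + "d" + "m" + "a" + "t" + "p" + "v"
= "m" + "z" + "d" + "m" + "a" + "t" + "p" + "v"
= "mzdmatpv"


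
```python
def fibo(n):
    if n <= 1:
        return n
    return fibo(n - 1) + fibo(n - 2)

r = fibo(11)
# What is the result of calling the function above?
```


fibo(11)
= fibo(10) + fibo(9)
= (fibo(9) + fibo(8)) + fibo(9)
Computing bottom-up: fibo(0)=0, fibo(1)=1, fibo(2)=1, fibo(3)=2, fibo(4)=3, fibo(5)=5, fibo(6)=8, fibo(7)=13, fibo(8)=21, fibo(9)=34, fibo(10)=55, fibo(11)=89
= 89


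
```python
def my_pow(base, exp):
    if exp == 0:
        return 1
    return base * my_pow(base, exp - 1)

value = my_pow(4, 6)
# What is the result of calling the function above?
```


my_pow(4, 6)
= 4 * my_pow(4, 5)
= 4 * 4 * my_pow(4, 4)
= 4 * 4 * 4 * my_pow(4, 3)
= 4 * 4 * 4 * 4 * my_pow(4, 2)
= 4 * 4 * 4 * 4 * 4 * my_pow(4, 1)
= 4 * 4 * 4 * 4 * 4 * 4 * my_pow(4, 0)
= 4 * 4 * 4 * 4 * 4 * 4 * 1
= 4096


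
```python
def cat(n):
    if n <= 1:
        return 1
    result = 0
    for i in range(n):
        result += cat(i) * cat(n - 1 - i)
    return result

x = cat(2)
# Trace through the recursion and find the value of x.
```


cat(2)
= sum of cat(i) * cat(2-1-i) for i in 0..1
  cat(0)*cat(1) = 1*1 = 1
  cat(1)*cat(0) = 1*1 = 1
= 1 + 1
= 2


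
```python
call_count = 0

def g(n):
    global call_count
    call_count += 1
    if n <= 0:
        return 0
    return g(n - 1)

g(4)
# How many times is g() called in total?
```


g(4) calls g(3) calls ... calls g(0)
Total calls: 4 + 1 (for base case) = 5


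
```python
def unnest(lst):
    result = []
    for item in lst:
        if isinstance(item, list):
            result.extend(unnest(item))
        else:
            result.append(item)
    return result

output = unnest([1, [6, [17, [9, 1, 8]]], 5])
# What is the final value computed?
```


unnest([1, [6, [17, [9, 1, 8]]], 5])
Processing each element:
  1 is not a list -> append 1
  [6, [17, [9, 1, 8]]] is a list -> unnest recursively -> [6, 17, 9, 1, 8]
  5 is not a list -> append 5
= [1, 6, 17, 9, 1, 8, 5]


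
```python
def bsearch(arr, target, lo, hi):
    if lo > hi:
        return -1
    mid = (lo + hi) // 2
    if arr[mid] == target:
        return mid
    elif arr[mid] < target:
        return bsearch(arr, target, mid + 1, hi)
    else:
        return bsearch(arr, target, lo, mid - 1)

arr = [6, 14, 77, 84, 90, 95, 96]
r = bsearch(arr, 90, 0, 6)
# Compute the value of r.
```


bsearch(arr, 90, 0, 6)
lo=0, hi=6, mid=3, arr[mid]=84
84 < 90, search right half
lo=4, hi=6, mid=5, arr[mid]=95
95 > 90, search left half
lo=4, hi=4, mid=4, arr[mid]=90
arr[4] == 90, found at index 4
= 4


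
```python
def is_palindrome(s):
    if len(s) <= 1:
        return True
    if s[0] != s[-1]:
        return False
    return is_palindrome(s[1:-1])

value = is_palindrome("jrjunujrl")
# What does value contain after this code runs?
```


is_palindrome("jrjunujrl")
"jrjunujrl": s[0]='j' != s[-1]='l' -> False
= False


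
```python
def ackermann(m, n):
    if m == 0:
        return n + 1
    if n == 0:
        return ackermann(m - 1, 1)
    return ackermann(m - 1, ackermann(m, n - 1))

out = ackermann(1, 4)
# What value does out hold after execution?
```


ackermann(1, 4)
= ackermann(0, ackermann(1, 3))
First compute ackermann(1, 3) = 5
= ackermann(0, 5)
= 6


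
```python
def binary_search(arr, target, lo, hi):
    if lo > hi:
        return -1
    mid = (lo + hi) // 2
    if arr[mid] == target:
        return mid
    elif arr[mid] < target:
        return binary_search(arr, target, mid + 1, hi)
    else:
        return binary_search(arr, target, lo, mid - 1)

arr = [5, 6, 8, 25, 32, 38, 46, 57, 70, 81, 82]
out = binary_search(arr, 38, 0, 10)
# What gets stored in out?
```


binary_search(arr, 38, 0, 10)
lo=0, hi=10, mid=5, arr[mid]=38
arr[5] == 38, found at index 5
= 5


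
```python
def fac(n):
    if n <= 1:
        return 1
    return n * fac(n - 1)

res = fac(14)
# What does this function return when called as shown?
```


fac(14)
= 14 * fac(13)
= 14 * 13 * fac(12)
= 14 * 13 * 12 * fac(11)
= 14 * 13 * 12 * 11 * fac(10)
= 14 * 13 * 12 * 11 * 10 * fac(9)
= 14 * 13 * 12 * 11 * 10 * 9 * fac(8)
= 14 * 13 * 12 * 11 * 10 * 9 * 8 * fac(7)
= 14 * 13 * 12 * 11 * 10 * 9 * 8 * 7 * fac(6)
= 14 * 13 * 12 * 11 * 10 * 9 * 8 * 7 * 6 * fac(5)
= 14 * 13 * 12 * 11 * 10 * 9 * 8 * 7 * 6 * 5 * fac(4)
= 14 * 13 * 12 * 11 * 10 * 9 * 8 * 7 * 6 * 5 * 4 * fac(3)
= 14 * 13 * 12 * 11 * 10 * 9 * 8 * 7 * 6 * 5 * 4 * 3 * fac(2)
= 14 * 13 * 12 * 11 * 10 * 9 * 8 * 7 * 6 * 5 * 4 * 3 * 2 * fac(1)
= 14 * 13 * 12 * 11 * 10 * 9 * 8 * 7 * 6 * 5 * 4 * 3 * 2 * 1
= 87178291200


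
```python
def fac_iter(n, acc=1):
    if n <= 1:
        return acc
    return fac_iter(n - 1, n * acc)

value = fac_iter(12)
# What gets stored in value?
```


fac_iter(12, 1)
= fac_iter(11, 12 * 1) = fac_iter(11, 12)
= fac_iter(10, 11 * 12) = fac_iter(10, 132)
= fac_iter(9, 10 * 132) = fac_iter(9, 1320)
= fac_iter(8, 9 * 1320) = fac_iter(8, 11880)
= fac_iter(7, 8 * 11880) = fac_iter(7, 95040)
= fac_iter(6, 7 * 95040) = fac_iter(6, 665280)
= fac_iter(5, 6 * 665280) = fac_iter(5, 3991680)
= fac_iter(4, 5 * 3991680) = fac_iter(4, 19958400)
= fac_iter(3, 4 * 19958400) = fac_iter(3, 79833600)
= fac_iter(2, 3 * 79833600) = fac_iter(2, 239500800)
= fac_iter(1, 2 * 239500800) = fac_iter(1, 479001600)
n <= 1, return acc = 479001600


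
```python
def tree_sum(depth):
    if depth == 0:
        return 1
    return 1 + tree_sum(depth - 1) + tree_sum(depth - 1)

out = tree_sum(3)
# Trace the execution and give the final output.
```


tree_sum(3)
= 1 + tree_sum(2) + tree_sum(2)
= 1 + 2 * tree_sum(2)
tree_sum(k) = 2^(k+1) - 1
tree_sum(0) = 1
tree_sum(1) = 3
tree_sum(2) = 7
tree_sum(3) = 15
tree_sum(3) = 2^4 - 1 = 15


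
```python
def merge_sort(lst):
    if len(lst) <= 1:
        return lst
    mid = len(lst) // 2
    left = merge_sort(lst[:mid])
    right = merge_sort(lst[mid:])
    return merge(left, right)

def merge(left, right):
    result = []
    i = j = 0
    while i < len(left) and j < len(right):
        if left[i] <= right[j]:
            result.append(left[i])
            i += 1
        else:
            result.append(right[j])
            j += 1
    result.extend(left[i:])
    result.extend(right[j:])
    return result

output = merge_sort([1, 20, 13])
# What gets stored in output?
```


merge_sort([1, 20, 13])
Split into [1] and [20, 13]
Left sorted: [1]
Right sorted: [13, 20]
Merge [1] and [13, 20]
= [1, 13, 20]


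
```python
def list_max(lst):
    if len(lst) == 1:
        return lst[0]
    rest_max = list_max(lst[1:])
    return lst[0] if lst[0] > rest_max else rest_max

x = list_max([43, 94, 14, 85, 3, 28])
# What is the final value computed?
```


list_max([43, 94, 14, 85, 3, 28])
= compare 43 with list_max([94, 14, 85, 3, 28])
= compare 94 with list_max([14, 85, 3, 28])
= compare 14 with list_max([85, 3, 28])
= compare 85 with list_max([3, 28])
= compare 3 with list_max([28])
Base: list_max([28]) = 28
compare 3 with 28: max = 28
compare 85 with 28: max = 85
compare 14 with 85: max = 85
compare 94 with 85: max = 94
compare 43 with 94: max = 94
= 94


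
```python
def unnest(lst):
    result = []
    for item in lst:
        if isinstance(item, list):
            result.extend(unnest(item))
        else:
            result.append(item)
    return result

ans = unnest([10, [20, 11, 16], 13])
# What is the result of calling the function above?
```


unnest([10, [20, 11, 16], 13])
Processing each element:
  10 is not a list -> append 10
  [20, 11, 16] is a list -> unnest recursively -> [20, 11, 16]
  13 is not a list -> append 13
= [10, 20, 11, 16, 13]


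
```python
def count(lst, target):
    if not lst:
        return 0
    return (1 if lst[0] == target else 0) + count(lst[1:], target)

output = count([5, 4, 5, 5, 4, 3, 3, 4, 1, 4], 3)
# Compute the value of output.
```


count([5, 4, 5, 5, 4, 3, 3, 4, 1, 4], 3)
lst[0]=5 != 3: 0 + count([4, 5, 5, 4, 3, 3, 4, 1, 4], 3)
lst[0]=4 != 3: 0 + count([5, 5, 4, 3, 3, 4, 1, 4], 3)
lst[0]=5 != 3: 0 + count([5, 4, 3, 3, 4, 1, 4], 3)
lst[0]=5 != 3: 0 + count([4, 3, 3, 4, 1, 4], 3)
lst[0]=4 != 3: 0 + count([3, 3, 4, 1, 4], 3)
lst[0]=3 == 3: 1 + count([3, 4, 1, 4], 3)
lst[0]=3 == 3: 1 + count([4, 1, 4], 3)
lst[0]=4 != 3: 0 + count([1, 4], 3)
lst[0]=1 != 3: 0 + count([4], 3)
lst[0]=4 != 3: 0 + count([], 3)
= 2


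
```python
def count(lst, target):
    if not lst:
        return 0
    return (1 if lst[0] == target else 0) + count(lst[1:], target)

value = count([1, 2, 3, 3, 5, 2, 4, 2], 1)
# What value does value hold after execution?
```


count([1, 2, 3, 3, 5, 2, 4, 2], 1)
lst[0]=1 == 1: 1 + count([2, 3, 3, 5, 2, 4, 2], 1)
lst[0]=2 != 1: 0 + count([3, 3, 5, 2, 4, 2], 1)
lst[0]=3 != 1: 0 + count([3, 5, 2, 4, 2], 1)
lst[0]=3 != 1: 0 + count([5, 2, 4, 2], 1)
lst[0]=5 != 1: 0 + count([2, 4, 2], 1)
lst[0]=2 != 1: 0 + count([4, 2], 1)
lst[0]=4 != 1: 0 + count([2], 1)
lst[0]=2 != 1: 0 + count([], 1)
= 1


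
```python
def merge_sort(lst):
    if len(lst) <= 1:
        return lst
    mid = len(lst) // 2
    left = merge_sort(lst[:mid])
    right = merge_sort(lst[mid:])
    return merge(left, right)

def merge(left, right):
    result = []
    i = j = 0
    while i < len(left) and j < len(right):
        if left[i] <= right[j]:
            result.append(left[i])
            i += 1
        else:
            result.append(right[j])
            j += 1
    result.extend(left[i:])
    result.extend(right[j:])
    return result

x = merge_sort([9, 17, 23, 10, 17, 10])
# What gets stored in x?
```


merge_sort([9, 17, 23, 10, 17, 10])
Split into [9, 17, 23] and [10, 17, 10]
Left sorted: [9, 17, 23]
Right sorted: [10, 10, 17]
Merge [9, 17, 23] and [10, 10, 17]
= [9, 10, 10, 17, 17, 23]


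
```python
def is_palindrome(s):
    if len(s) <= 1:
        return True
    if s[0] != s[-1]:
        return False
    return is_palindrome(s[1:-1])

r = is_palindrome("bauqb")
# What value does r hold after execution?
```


is_palindrome("bauqb")
"bauqb": s[0]='b' == s[-1]='b' -> is_palindrome("auq")
"auq": s[0]='a' != s[-1]='q' -> False
= False


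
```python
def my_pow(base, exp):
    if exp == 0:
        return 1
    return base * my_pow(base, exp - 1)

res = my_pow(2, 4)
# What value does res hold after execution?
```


my_pow(2, 4)
= 2 * my_pow(2, 3)
= 2 * 2 * my_pow(2, 2)
= 2 * 2 * 2 * my_pow(2, 1)
= 2 * 2 * 2 * 2 * my_pow(2, 0)
= 2 * 2 * 2 * 2 * 1
= 16


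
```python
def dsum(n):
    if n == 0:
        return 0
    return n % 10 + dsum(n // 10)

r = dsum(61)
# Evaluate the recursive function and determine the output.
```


dsum(61)
= 1 + dsum(6)
= 1 + 6 + dsum(0)
= 1 + 6 + 0
= 7


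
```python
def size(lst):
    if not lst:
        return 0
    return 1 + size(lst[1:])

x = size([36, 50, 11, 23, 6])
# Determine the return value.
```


size([36, 50, 11, 23, 6])
= 1 + size([50, 11, 23, 6])
= 1 + 1 + size([11, 23, 6])
= 1 + 1 + 1 + size([23, 6])
= 1 + 1 + 1 + 1 + size([6])
= 1 + 1 + 1 + 1 + 1 + size([])
= 1 + 1 + 1 + 1 + 1 + 0
= 5
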